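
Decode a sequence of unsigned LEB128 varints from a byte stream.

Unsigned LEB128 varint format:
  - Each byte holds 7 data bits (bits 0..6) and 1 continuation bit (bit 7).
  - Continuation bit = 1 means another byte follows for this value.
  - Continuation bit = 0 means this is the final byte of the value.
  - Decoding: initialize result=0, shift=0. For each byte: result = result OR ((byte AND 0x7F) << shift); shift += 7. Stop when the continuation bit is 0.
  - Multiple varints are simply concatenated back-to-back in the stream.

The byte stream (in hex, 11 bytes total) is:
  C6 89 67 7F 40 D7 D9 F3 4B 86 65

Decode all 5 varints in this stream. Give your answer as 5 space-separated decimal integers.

  byte[0]=0xC6 cont=1 payload=0x46=70: acc |= 70<<0 -> acc=70 shift=7
  byte[1]=0x89 cont=1 payload=0x09=9: acc |= 9<<7 -> acc=1222 shift=14
  byte[2]=0x67 cont=0 payload=0x67=103: acc |= 103<<14 -> acc=1688774 shift=21 [end]
Varint 1: bytes[0:3] = C6 89 67 -> value 1688774 (3 byte(s))
  byte[3]=0x7F cont=0 payload=0x7F=127: acc |= 127<<0 -> acc=127 shift=7 [end]
Varint 2: bytes[3:4] = 7F -> value 127 (1 byte(s))
  byte[4]=0x40 cont=0 payload=0x40=64: acc |= 64<<0 -> acc=64 shift=7 [end]
Varint 3: bytes[4:5] = 40 -> value 64 (1 byte(s))
  byte[5]=0xD7 cont=1 payload=0x57=87: acc |= 87<<0 -> acc=87 shift=7
  byte[6]=0xD9 cont=1 payload=0x59=89: acc |= 89<<7 -> acc=11479 shift=14
  byte[7]=0xF3 cont=1 payload=0x73=115: acc |= 115<<14 -> acc=1895639 shift=21
  byte[8]=0x4B cont=0 payload=0x4B=75: acc |= 75<<21 -> acc=159182039 shift=28 [end]
Varint 4: bytes[5:9] = D7 D9 F3 4B -> value 159182039 (4 byte(s))
  byte[9]=0x86 cont=1 payload=0x06=6: acc |= 6<<0 -> acc=6 shift=7
  byte[10]=0x65 cont=0 payload=0x65=101: acc |= 101<<7 -> acc=12934 shift=14 [end]
Varint 5: bytes[9:11] = 86 65 -> value 12934 (2 byte(s))

Answer: 1688774 127 64 159182039 12934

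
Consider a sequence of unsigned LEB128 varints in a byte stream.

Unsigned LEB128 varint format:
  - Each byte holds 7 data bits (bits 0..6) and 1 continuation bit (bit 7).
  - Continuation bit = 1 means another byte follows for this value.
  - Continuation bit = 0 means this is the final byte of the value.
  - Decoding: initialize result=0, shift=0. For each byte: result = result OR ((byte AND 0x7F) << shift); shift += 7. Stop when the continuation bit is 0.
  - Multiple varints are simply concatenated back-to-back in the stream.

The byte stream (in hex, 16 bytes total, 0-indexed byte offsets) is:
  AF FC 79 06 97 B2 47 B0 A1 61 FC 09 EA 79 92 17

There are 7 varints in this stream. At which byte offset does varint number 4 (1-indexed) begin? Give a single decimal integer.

  byte[0]=0xAF cont=1 payload=0x2F=47: acc |= 47<<0 -> acc=47 shift=7
  byte[1]=0xFC cont=1 payload=0x7C=124: acc |= 124<<7 -> acc=15919 shift=14
  byte[2]=0x79 cont=0 payload=0x79=121: acc |= 121<<14 -> acc=1998383 shift=21 [end]
Varint 1: bytes[0:3] = AF FC 79 -> value 1998383 (3 byte(s))
  byte[3]=0x06 cont=0 payload=0x06=6: acc |= 6<<0 -> acc=6 shift=7 [end]
Varint 2: bytes[3:4] = 06 -> value 6 (1 byte(s))
  byte[4]=0x97 cont=1 payload=0x17=23: acc |= 23<<0 -> acc=23 shift=7
  byte[5]=0xB2 cont=1 payload=0x32=50: acc |= 50<<7 -> acc=6423 shift=14
  byte[6]=0x47 cont=0 payload=0x47=71: acc |= 71<<14 -> acc=1169687 shift=21 [end]
Varint 3: bytes[4:7] = 97 B2 47 -> value 1169687 (3 byte(s))
  byte[7]=0xB0 cont=1 payload=0x30=48: acc |= 48<<0 -> acc=48 shift=7
  byte[8]=0xA1 cont=1 payload=0x21=33: acc |= 33<<7 -> acc=4272 shift=14
  byte[9]=0x61 cont=0 payload=0x61=97: acc |= 97<<14 -> acc=1593520 shift=21 [end]
Varint 4: bytes[7:10] = B0 A1 61 -> value 1593520 (3 byte(s))
  byte[10]=0xFC cont=1 payload=0x7C=124: acc |= 124<<0 -> acc=124 shift=7
  byte[11]=0x09 cont=0 payload=0x09=9: acc |= 9<<7 -> acc=1276 shift=14 [end]
Varint 5: bytes[10:12] = FC 09 -> value 1276 (2 byte(s))
  byte[12]=0xEA cont=1 payload=0x6A=106: acc |= 106<<0 -> acc=106 shift=7
  byte[13]=0x79 cont=0 payload=0x79=121: acc |= 121<<7 -> acc=15594 shift=14 [end]
Varint 6: bytes[12:14] = EA 79 -> value 15594 (2 byte(s))
  byte[14]=0x92 cont=1 payload=0x12=18: acc |= 18<<0 -> acc=18 shift=7
  byte[15]=0x17 cont=0 payload=0x17=23: acc |= 23<<7 -> acc=2962 shift=14 [end]
Varint 7: bytes[14:16] = 92 17 -> value 2962 (2 byte(s))

Answer: 7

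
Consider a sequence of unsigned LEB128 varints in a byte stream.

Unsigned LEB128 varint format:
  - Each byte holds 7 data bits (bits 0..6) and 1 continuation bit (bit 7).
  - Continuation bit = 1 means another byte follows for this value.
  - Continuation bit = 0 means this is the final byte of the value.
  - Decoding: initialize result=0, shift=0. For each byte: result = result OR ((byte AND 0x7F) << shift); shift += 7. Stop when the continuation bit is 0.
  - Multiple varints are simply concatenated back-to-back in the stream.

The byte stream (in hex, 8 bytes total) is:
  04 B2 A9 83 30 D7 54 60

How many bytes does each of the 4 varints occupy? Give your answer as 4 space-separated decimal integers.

  byte[0]=0x04 cont=0 payload=0x04=4: acc |= 4<<0 -> acc=4 shift=7 [end]
Varint 1: bytes[0:1] = 04 -> value 4 (1 byte(s))
  byte[1]=0xB2 cont=1 payload=0x32=50: acc |= 50<<0 -> acc=50 shift=7
  byte[2]=0xA9 cont=1 payload=0x29=41: acc |= 41<<7 -> acc=5298 shift=14
  byte[3]=0x83 cont=1 payload=0x03=3: acc |= 3<<14 -> acc=54450 shift=21
  byte[4]=0x30 cont=0 payload=0x30=48: acc |= 48<<21 -> acc=100717746 shift=28 [end]
Varint 2: bytes[1:5] = B2 A9 83 30 -> value 100717746 (4 byte(s))
  byte[5]=0xD7 cont=1 payload=0x57=87: acc |= 87<<0 -> acc=87 shift=7
  byte[6]=0x54 cont=0 payload=0x54=84: acc |= 84<<7 -> acc=10839 shift=14 [end]
Varint 3: bytes[5:7] = D7 54 -> value 10839 (2 byte(s))
  byte[7]=0x60 cont=0 payload=0x60=96: acc |= 96<<0 -> acc=96 shift=7 [end]
Varint 4: bytes[7:8] = 60 -> value 96 (1 byte(s))

Answer: 1 4 2 1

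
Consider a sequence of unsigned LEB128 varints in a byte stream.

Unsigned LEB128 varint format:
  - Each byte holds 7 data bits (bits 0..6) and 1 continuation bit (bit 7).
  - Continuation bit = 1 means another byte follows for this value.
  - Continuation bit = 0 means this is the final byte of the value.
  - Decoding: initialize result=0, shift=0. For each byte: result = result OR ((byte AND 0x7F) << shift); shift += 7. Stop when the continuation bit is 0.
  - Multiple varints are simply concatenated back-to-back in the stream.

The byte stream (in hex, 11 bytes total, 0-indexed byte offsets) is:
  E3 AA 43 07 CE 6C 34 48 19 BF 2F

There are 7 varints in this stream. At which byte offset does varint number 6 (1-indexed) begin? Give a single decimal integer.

Answer: 8

Derivation:
  byte[0]=0xE3 cont=1 payload=0x63=99: acc |= 99<<0 -> acc=99 shift=7
  byte[1]=0xAA cont=1 payload=0x2A=42: acc |= 42<<7 -> acc=5475 shift=14
  byte[2]=0x43 cont=0 payload=0x43=67: acc |= 67<<14 -> acc=1103203 shift=21 [end]
Varint 1: bytes[0:3] = E3 AA 43 -> value 1103203 (3 byte(s))
  byte[3]=0x07 cont=0 payload=0x07=7: acc |= 7<<0 -> acc=7 shift=7 [end]
Varint 2: bytes[3:4] = 07 -> value 7 (1 byte(s))
  byte[4]=0xCE cont=1 payload=0x4E=78: acc |= 78<<0 -> acc=78 shift=7
  byte[5]=0x6C cont=0 payload=0x6C=108: acc |= 108<<7 -> acc=13902 shift=14 [end]
Varint 3: bytes[4:6] = CE 6C -> value 13902 (2 byte(s))
  byte[6]=0x34 cont=0 payload=0x34=52: acc |= 52<<0 -> acc=52 shift=7 [end]
Varint 4: bytes[6:7] = 34 -> value 52 (1 byte(s))
  byte[7]=0x48 cont=0 payload=0x48=72: acc |= 72<<0 -> acc=72 shift=7 [end]
Varint 5: bytes[7:8] = 48 -> value 72 (1 byte(s))
  byte[8]=0x19 cont=0 payload=0x19=25: acc |= 25<<0 -> acc=25 shift=7 [end]
Varint 6: bytes[8:9] = 19 -> value 25 (1 byte(s))
  byte[9]=0xBF cont=1 payload=0x3F=63: acc |= 63<<0 -> acc=63 shift=7
  byte[10]=0x2F cont=0 payload=0x2F=47: acc |= 47<<7 -> acc=6079 shift=14 [end]
Varint 7: bytes[9:11] = BF 2F -> value 6079 (2 byte(s))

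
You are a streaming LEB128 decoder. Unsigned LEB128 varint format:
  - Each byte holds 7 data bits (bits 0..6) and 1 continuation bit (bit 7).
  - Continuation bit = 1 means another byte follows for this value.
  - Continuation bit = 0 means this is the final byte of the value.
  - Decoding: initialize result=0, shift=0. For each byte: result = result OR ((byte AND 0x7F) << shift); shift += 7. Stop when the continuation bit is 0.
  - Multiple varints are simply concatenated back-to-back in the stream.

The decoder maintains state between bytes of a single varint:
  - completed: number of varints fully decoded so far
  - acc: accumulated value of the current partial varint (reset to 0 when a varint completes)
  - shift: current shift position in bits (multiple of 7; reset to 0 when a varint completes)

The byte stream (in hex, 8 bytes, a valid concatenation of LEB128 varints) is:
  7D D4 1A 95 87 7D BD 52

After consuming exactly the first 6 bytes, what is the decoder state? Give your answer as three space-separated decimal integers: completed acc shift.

Answer: 3 0 0

Derivation:
byte[0]=0x7D cont=0 payload=0x7D: varint #1 complete (value=125); reset -> completed=1 acc=0 shift=0
byte[1]=0xD4 cont=1 payload=0x54: acc |= 84<<0 -> completed=1 acc=84 shift=7
byte[2]=0x1A cont=0 payload=0x1A: varint #2 complete (value=3412); reset -> completed=2 acc=0 shift=0
byte[3]=0x95 cont=1 payload=0x15: acc |= 21<<0 -> completed=2 acc=21 shift=7
byte[4]=0x87 cont=1 payload=0x07: acc |= 7<<7 -> completed=2 acc=917 shift=14
byte[5]=0x7D cont=0 payload=0x7D: varint #3 complete (value=2048917); reset -> completed=3 acc=0 shift=0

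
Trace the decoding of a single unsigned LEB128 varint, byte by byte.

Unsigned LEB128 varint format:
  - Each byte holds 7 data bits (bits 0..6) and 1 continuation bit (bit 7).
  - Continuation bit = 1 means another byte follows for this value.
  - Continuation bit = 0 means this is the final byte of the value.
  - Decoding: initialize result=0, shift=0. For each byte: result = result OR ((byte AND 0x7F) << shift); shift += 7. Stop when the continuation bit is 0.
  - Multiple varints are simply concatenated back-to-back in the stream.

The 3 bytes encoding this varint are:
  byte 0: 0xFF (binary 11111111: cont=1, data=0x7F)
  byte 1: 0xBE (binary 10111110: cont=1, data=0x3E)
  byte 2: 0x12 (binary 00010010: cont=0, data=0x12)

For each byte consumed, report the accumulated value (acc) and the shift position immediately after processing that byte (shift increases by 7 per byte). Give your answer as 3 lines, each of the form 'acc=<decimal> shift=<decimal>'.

byte 0=0xFF: payload=0x7F=127, contrib = 127<<0 = 127; acc -> 127, shift -> 7
byte 1=0xBE: payload=0x3E=62, contrib = 62<<7 = 7936; acc -> 8063, shift -> 14
byte 2=0x12: payload=0x12=18, contrib = 18<<14 = 294912; acc -> 302975, shift -> 21

Answer: acc=127 shift=7
acc=8063 shift=14
acc=302975 shift=21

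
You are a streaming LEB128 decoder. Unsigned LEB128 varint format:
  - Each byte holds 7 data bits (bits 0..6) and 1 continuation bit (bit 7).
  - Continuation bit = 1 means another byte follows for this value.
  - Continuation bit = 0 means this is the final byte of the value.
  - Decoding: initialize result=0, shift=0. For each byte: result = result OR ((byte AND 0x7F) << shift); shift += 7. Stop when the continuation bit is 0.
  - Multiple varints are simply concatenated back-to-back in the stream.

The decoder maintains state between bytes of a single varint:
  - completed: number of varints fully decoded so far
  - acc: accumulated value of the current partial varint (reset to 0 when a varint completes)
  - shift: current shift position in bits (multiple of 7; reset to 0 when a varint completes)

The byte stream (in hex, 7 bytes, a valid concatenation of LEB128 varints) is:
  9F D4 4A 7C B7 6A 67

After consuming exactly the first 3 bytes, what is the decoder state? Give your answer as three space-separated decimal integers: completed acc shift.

Answer: 1 0 0

Derivation:
byte[0]=0x9F cont=1 payload=0x1F: acc |= 31<<0 -> completed=0 acc=31 shift=7
byte[1]=0xD4 cont=1 payload=0x54: acc |= 84<<7 -> completed=0 acc=10783 shift=14
byte[2]=0x4A cont=0 payload=0x4A: varint #1 complete (value=1223199); reset -> completed=1 acc=0 shift=0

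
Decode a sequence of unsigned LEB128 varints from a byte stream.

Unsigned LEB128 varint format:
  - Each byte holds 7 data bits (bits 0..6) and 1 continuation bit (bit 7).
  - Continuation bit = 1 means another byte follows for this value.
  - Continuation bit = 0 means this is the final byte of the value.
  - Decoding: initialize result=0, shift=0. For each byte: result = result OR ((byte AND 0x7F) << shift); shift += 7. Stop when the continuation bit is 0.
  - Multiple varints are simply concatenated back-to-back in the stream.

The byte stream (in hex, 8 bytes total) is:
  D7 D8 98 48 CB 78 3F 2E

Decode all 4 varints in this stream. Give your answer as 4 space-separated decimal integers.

Answer: 151399511 15435 63 46

Derivation:
  byte[0]=0xD7 cont=1 payload=0x57=87: acc |= 87<<0 -> acc=87 shift=7
  byte[1]=0xD8 cont=1 payload=0x58=88: acc |= 88<<7 -> acc=11351 shift=14
  byte[2]=0x98 cont=1 payload=0x18=24: acc |= 24<<14 -> acc=404567 shift=21
  byte[3]=0x48 cont=0 payload=0x48=72: acc |= 72<<21 -> acc=151399511 shift=28 [end]
Varint 1: bytes[0:4] = D7 D8 98 48 -> value 151399511 (4 byte(s))
  byte[4]=0xCB cont=1 payload=0x4B=75: acc |= 75<<0 -> acc=75 shift=7
  byte[5]=0x78 cont=0 payload=0x78=120: acc |= 120<<7 -> acc=15435 shift=14 [end]
Varint 2: bytes[4:6] = CB 78 -> value 15435 (2 byte(s))
  byte[6]=0x3F cont=0 payload=0x3F=63: acc |= 63<<0 -> acc=63 shift=7 [end]
Varint 3: bytes[6:7] = 3F -> value 63 (1 byte(s))
  byte[7]=0x2E cont=0 payload=0x2E=46: acc |= 46<<0 -> acc=46 shift=7 [end]
Varint 4: bytes[7:8] = 2E -> value 46 (1 byte(s))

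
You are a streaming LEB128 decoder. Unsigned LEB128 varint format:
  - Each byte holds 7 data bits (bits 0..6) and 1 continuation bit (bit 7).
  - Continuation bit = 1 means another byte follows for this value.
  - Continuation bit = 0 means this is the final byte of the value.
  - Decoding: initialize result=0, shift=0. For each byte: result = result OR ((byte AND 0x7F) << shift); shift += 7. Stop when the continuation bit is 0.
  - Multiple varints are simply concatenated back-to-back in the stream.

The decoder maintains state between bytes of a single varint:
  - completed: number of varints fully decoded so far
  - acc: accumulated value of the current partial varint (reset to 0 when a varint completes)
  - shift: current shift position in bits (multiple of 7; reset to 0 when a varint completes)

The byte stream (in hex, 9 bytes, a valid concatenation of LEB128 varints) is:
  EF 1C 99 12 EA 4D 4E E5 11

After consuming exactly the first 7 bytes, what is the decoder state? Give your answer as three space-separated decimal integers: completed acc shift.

byte[0]=0xEF cont=1 payload=0x6F: acc |= 111<<0 -> completed=0 acc=111 shift=7
byte[1]=0x1C cont=0 payload=0x1C: varint #1 complete (value=3695); reset -> completed=1 acc=0 shift=0
byte[2]=0x99 cont=1 payload=0x19: acc |= 25<<0 -> completed=1 acc=25 shift=7
byte[3]=0x12 cont=0 payload=0x12: varint #2 complete (value=2329); reset -> completed=2 acc=0 shift=0
byte[4]=0xEA cont=1 payload=0x6A: acc |= 106<<0 -> completed=2 acc=106 shift=7
byte[5]=0x4D cont=0 payload=0x4D: varint #3 complete (value=9962); reset -> completed=3 acc=0 shift=0
byte[6]=0x4E cont=0 payload=0x4E: varint #4 complete (value=78); reset -> completed=4 acc=0 shift=0

Answer: 4 0 0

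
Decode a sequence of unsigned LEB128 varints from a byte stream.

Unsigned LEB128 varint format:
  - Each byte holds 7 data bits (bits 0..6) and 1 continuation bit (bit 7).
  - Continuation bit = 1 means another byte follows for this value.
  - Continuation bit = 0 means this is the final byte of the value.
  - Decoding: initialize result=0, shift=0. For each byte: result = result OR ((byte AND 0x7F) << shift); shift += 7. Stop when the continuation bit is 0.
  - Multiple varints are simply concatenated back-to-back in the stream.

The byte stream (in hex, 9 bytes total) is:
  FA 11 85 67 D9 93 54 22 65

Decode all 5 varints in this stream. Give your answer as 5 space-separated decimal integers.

  byte[0]=0xFA cont=1 payload=0x7A=122: acc |= 122<<0 -> acc=122 shift=7
  byte[1]=0x11 cont=0 payload=0x11=17: acc |= 17<<7 -> acc=2298 shift=14 [end]
Varint 1: bytes[0:2] = FA 11 -> value 2298 (2 byte(s))
  byte[2]=0x85 cont=1 payload=0x05=5: acc |= 5<<0 -> acc=5 shift=7
  byte[3]=0x67 cont=0 payload=0x67=103: acc |= 103<<7 -> acc=13189 shift=14 [end]
Varint 2: bytes[2:4] = 85 67 -> value 13189 (2 byte(s))
  byte[4]=0xD9 cont=1 payload=0x59=89: acc |= 89<<0 -> acc=89 shift=7
  byte[5]=0x93 cont=1 payload=0x13=19: acc |= 19<<7 -> acc=2521 shift=14
  byte[6]=0x54 cont=0 payload=0x54=84: acc |= 84<<14 -> acc=1378777 shift=21 [end]
Varint 3: bytes[4:7] = D9 93 54 -> value 1378777 (3 byte(s))
  byte[7]=0x22 cont=0 payload=0x22=34: acc |= 34<<0 -> acc=34 shift=7 [end]
Varint 4: bytes[7:8] = 22 -> value 34 (1 byte(s))
  byte[8]=0x65 cont=0 payload=0x65=101: acc |= 101<<0 -> acc=101 shift=7 [end]
Varint 5: bytes[8:9] = 65 -> value 101 (1 byte(s))

Answer: 2298 13189 1378777 34 101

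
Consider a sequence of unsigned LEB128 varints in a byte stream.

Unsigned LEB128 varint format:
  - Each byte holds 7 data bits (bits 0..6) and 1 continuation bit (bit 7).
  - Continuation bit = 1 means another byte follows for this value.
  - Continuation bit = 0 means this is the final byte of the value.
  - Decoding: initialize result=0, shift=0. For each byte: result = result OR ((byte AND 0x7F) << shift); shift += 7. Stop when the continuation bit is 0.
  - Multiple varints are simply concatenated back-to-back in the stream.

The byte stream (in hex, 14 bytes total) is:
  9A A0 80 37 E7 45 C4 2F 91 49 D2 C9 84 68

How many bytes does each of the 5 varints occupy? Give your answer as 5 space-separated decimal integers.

  byte[0]=0x9A cont=1 payload=0x1A=26: acc |= 26<<0 -> acc=26 shift=7
  byte[1]=0xA0 cont=1 payload=0x20=32: acc |= 32<<7 -> acc=4122 shift=14
  byte[2]=0x80 cont=1 payload=0x00=0: acc |= 0<<14 -> acc=4122 shift=21
  byte[3]=0x37 cont=0 payload=0x37=55: acc |= 55<<21 -> acc=115347482 shift=28 [end]
Varint 1: bytes[0:4] = 9A A0 80 37 -> value 115347482 (4 byte(s))
  byte[4]=0xE7 cont=1 payload=0x67=103: acc |= 103<<0 -> acc=103 shift=7
  byte[5]=0x45 cont=0 payload=0x45=69: acc |= 69<<7 -> acc=8935 shift=14 [end]
Varint 2: bytes[4:6] = E7 45 -> value 8935 (2 byte(s))
  byte[6]=0xC4 cont=1 payload=0x44=68: acc |= 68<<0 -> acc=68 shift=7
  byte[7]=0x2F cont=0 payload=0x2F=47: acc |= 47<<7 -> acc=6084 shift=14 [end]
Varint 3: bytes[6:8] = C4 2F -> value 6084 (2 byte(s))
  byte[8]=0x91 cont=1 payload=0x11=17: acc |= 17<<0 -> acc=17 shift=7
  byte[9]=0x49 cont=0 payload=0x49=73: acc |= 73<<7 -> acc=9361 shift=14 [end]
Varint 4: bytes[8:10] = 91 49 -> value 9361 (2 byte(s))
  byte[10]=0xD2 cont=1 payload=0x52=82: acc |= 82<<0 -> acc=82 shift=7
  byte[11]=0xC9 cont=1 payload=0x49=73: acc |= 73<<7 -> acc=9426 shift=14
  byte[12]=0x84 cont=1 payload=0x04=4: acc |= 4<<14 -> acc=74962 shift=21
  byte[13]=0x68 cont=0 payload=0x68=104: acc |= 104<<21 -> acc=218178770 shift=28 [end]
Varint 5: bytes[10:14] = D2 C9 84 68 -> value 218178770 (4 byte(s))

Answer: 4 2 2 2 4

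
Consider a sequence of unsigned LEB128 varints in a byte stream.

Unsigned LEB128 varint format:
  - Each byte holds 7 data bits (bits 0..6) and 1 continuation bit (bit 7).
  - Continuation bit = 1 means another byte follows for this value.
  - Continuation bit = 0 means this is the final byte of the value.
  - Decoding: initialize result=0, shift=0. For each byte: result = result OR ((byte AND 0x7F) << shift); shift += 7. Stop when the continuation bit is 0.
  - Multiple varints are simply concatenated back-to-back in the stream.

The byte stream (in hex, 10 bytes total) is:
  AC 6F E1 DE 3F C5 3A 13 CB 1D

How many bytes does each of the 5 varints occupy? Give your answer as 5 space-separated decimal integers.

Answer: 2 3 2 1 2

Derivation:
  byte[0]=0xAC cont=1 payload=0x2C=44: acc |= 44<<0 -> acc=44 shift=7
  byte[1]=0x6F cont=0 payload=0x6F=111: acc |= 111<<7 -> acc=14252 shift=14 [end]
Varint 1: bytes[0:2] = AC 6F -> value 14252 (2 byte(s))
  byte[2]=0xE1 cont=1 payload=0x61=97: acc |= 97<<0 -> acc=97 shift=7
  byte[3]=0xDE cont=1 payload=0x5E=94: acc |= 94<<7 -> acc=12129 shift=14
  byte[4]=0x3F cont=0 payload=0x3F=63: acc |= 63<<14 -> acc=1044321 shift=21 [end]
Varint 2: bytes[2:5] = E1 DE 3F -> value 1044321 (3 byte(s))
  byte[5]=0xC5 cont=1 payload=0x45=69: acc |= 69<<0 -> acc=69 shift=7
  byte[6]=0x3A cont=0 payload=0x3A=58: acc |= 58<<7 -> acc=7493 shift=14 [end]
Varint 3: bytes[5:7] = C5 3A -> value 7493 (2 byte(s))
  byte[7]=0x13 cont=0 payload=0x13=19: acc |= 19<<0 -> acc=19 shift=7 [end]
Varint 4: bytes[7:8] = 13 -> value 19 (1 byte(s))
  byte[8]=0xCB cont=1 payload=0x4B=75: acc |= 75<<0 -> acc=75 shift=7
  byte[9]=0x1D cont=0 payload=0x1D=29: acc |= 29<<7 -> acc=3787 shift=14 [end]
Varint 5: bytes[8:10] = CB 1D -> value 3787 (2 byte(s))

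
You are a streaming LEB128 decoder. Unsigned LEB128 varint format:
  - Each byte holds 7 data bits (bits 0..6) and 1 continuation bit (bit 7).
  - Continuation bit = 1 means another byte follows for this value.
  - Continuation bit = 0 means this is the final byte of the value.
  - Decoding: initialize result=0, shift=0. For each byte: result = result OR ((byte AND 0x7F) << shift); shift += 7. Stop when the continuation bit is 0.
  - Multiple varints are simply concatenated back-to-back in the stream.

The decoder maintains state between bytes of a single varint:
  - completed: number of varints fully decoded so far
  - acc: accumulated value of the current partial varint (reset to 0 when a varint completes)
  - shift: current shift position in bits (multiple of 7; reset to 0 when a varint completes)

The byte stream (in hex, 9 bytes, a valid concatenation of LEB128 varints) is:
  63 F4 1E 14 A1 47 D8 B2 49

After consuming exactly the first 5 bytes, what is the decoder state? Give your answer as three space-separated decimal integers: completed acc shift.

byte[0]=0x63 cont=0 payload=0x63: varint #1 complete (value=99); reset -> completed=1 acc=0 shift=0
byte[1]=0xF4 cont=1 payload=0x74: acc |= 116<<0 -> completed=1 acc=116 shift=7
byte[2]=0x1E cont=0 payload=0x1E: varint #2 complete (value=3956); reset -> completed=2 acc=0 shift=0
byte[3]=0x14 cont=0 payload=0x14: varint #3 complete (value=20); reset -> completed=3 acc=0 shift=0
byte[4]=0xA1 cont=1 payload=0x21: acc |= 33<<0 -> completed=3 acc=33 shift=7

Answer: 3 33 7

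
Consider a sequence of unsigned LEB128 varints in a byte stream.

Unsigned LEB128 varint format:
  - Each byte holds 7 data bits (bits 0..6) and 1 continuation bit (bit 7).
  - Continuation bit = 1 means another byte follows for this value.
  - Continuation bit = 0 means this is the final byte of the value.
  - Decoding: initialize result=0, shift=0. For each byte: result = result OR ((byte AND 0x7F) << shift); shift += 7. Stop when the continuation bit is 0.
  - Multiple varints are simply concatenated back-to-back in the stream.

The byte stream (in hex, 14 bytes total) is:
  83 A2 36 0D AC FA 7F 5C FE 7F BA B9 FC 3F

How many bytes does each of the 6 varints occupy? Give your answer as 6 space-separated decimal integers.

Answer: 3 1 3 1 2 4

Derivation:
  byte[0]=0x83 cont=1 payload=0x03=3: acc |= 3<<0 -> acc=3 shift=7
  byte[1]=0xA2 cont=1 payload=0x22=34: acc |= 34<<7 -> acc=4355 shift=14
  byte[2]=0x36 cont=0 payload=0x36=54: acc |= 54<<14 -> acc=889091 shift=21 [end]
Varint 1: bytes[0:3] = 83 A2 36 -> value 889091 (3 byte(s))
  byte[3]=0x0D cont=0 payload=0x0D=13: acc |= 13<<0 -> acc=13 shift=7 [end]
Varint 2: bytes[3:4] = 0D -> value 13 (1 byte(s))
  byte[4]=0xAC cont=1 payload=0x2C=44: acc |= 44<<0 -> acc=44 shift=7
  byte[5]=0xFA cont=1 payload=0x7A=122: acc |= 122<<7 -> acc=15660 shift=14
  byte[6]=0x7F cont=0 payload=0x7F=127: acc |= 127<<14 -> acc=2096428 shift=21 [end]
Varint 3: bytes[4:7] = AC FA 7F -> value 2096428 (3 byte(s))
  byte[7]=0x5C cont=0 payload=0x5C=92: acc |= 92<<0 -> acc=92 shift=7 [end]
Varint 4: bytes[7:8] = 5C -> value 92 (1 byte(s))
  byte[8]=0xFE cont=1 payload=0x7E=126: acc |= 126<<0 -> acc=126 shift=7
  byte[9]=0x7F cont=0 payload=0x7F=127: acc |= 127<<7 -> acc=16382 shift=14 [end]
Varint 5: bytes[8:10] = FE 7F -> value 16382 (2 byte(s))
  byte[10]=0xBA cont=1 payload=0x3A=58: acc |= 58<<0 -> acc=58 shift=7
  byte[11]=0xB9 cont=1 payload=0x39=57: acc |= 57<<7 -> acc=7354 shift=14
  byte[12]=0xFC cont=1 payload=0x7C=124: acc |= 124<<14 -> acc=2038970 shift=21
  byte[13]=0x3F cont=0 payload=0x3F=63: acc |= 63<<21 -> acc=134159546 shift=28 [end]
Varint 6: bytes[10:14] = BA B9 FC 3F -> value 134159546 (4 byte(s))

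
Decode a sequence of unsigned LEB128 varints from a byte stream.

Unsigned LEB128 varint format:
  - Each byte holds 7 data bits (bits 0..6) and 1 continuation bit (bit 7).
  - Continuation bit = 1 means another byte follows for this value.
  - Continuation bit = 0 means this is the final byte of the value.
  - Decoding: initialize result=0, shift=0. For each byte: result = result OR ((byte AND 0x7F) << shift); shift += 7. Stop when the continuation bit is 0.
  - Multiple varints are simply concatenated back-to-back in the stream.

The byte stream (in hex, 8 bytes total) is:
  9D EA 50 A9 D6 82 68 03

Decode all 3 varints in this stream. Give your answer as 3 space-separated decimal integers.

  byte[0]=0x9D cont=1 payload=0x1D=29: acc |= 29<<0 -> acc=29 shift=7
  byte[1]=0xEA cont=1 payload=0x6A=106: acc |= 106<<7 -> acc=13597 shift=14
  byte[2]=0x50 cont=0 payload=0x50=80: acc |= 80<<14 -> acc=1324317 shift=21 [end]
Varint 1: bytes[0:3] = 9D EA 50 -> value 1324317 (3 byte(s))
  byte[3]=0xA9 cont=1 payload=0x29=41: acc |= 41<<0 -> acc=41 shift=7
  byte[4]=0xD6 cont=1 payload=0x56=86: acc |= 86<<7 -> acc=11049 shift=14
  byte[5]=0x82 cont=1 payload=0x02=2: acc |= 2<<14 -> acc=43817 shift=21
  byte[6]=0x68 cont=0 payload=0x68=104: acc |= 104<<21 -> acc=218147625 shift=28 [end]
Varint 2: bytes[3:7] = A9 D6 82 68 -> value 218147625 (4 byte(s))
  byte[7]=0x03 cont=0 payload=0x03=3: acc |= 3<<0 -> acc=3 shift=7 [end]
Varint 3: bytes[7:8] = 03 -> value 3 (1 byte(s))

Answer: 1324317 218147625 3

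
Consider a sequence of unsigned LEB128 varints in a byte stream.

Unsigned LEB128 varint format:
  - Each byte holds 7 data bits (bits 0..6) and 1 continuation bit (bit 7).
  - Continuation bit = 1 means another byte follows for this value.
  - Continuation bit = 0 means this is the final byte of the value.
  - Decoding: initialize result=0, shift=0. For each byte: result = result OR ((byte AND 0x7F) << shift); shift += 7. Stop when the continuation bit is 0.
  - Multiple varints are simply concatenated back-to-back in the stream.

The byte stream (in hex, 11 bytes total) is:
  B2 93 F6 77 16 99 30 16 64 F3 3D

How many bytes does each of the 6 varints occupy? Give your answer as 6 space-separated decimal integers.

Answer: 4 1 2 1 1 2

Derivation:
  byte[0]=0xB2 cont=1 payload=0x32=50: acc |= 50<<0 -> acc=50 shift=7
  byte[1]=0x93 cont=1 payload=0x13=19: acc |= 19<<7 -> acc=2482 shift=14
  byte[2]=0xF6 cont=1 payload=0x76=118: acc |= 118<<14 -> acc=1935794 shift=21
  byte[3]=0x77 cont=0 payload=0x77=119: acc |= 119<<21 -> acc=251496882 shift=28 [end]
Varint 1: bytes[0:4] = B2 93 F6 77 -> value 251496882 (4 byte(s))
  byte[4]=0x16 cont=0 payload=0x16=22: acc |= 22<<0 -> acc=22 shift=7 [end]
Varint 2: bytes[4:5] = 16 -> value 22 (1 byte(s))
  byte[5]=0x99 cont=1 payload=0x19=25: acc |= 25<<0 -> acc=25 shift=7
  byte[6]=0x30 cont=0 payload=0x30=48: acc |= 48<<7 -> acc=6169 shift=14 [end]
Varint 3: bytes[5:7] = 99 30 -> value 6169 (2 byte(s))
  byte[7]=0x16 cont=0 payload=0x16=22: acc |= 22<<0 -> acc=22 shift=7 [end]
Varint 4: bytes[7:8] = 16 -> value 22 (1 byte(s))
  byte[8]=0x64 cont=0 payload=0x64=100: acc |= 100<<0 -> acc=100 shift=7 [end]
Varint 5: bytes[8:9] = 64 -> value 100 (1 byte(s))
  byte[9]=0xF3 cont=1 payload=0x73=115: acc |= 115<<0 -> acc=115 shift=7
  byte[10]=0x3D cont=0 payload=0x3D=61: acc |= 61<<7 -> acc=7923 shift=14 [end]
Varint 6: bytes[9:11] = F3 3D -> value 7923 (2 byte(s))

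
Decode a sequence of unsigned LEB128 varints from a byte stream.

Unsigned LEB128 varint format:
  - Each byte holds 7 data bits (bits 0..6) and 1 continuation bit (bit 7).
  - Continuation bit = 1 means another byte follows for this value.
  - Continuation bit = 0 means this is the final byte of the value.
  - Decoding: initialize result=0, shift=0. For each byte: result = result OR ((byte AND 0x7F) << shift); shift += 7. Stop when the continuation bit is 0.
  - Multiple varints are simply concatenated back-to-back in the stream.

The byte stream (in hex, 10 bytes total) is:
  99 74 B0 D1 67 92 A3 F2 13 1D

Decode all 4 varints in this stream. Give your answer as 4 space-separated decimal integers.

Answer: 14873 1697968 41718162 29

Derivation:
  byte[0]=0x99 cont=1 payload=0x19=25: acc |= 25<<0 -> acc=25 shift=7
  byte[1]=0x74 cont=0 payload=0x74=116: acc |= 116<<7 -> acc=14873 shift=14 [end]
Varint 1: bytes[0:2] = 99 74 -> value 14873 (2 byte(s))
  byte[2]=0xB0 cont=1 payload=0x30=48: acc |= 48<<0 -> acc=48 shift=7
  byte[3]=0xD1 cont=1 payload=0x51=81: acc |= 81<<7 -> acc=10416 shift=14
  byte[4]=0x67 cont=0 payload=0x67=103: acc |= 103<<14 -> acc=1697968 shift=21 [end]
Varint 2: bytes[2:5] = B0 D1 67 -> value 1697968 (3 byte(s))
  byte[5]=0x92 cont=1 payload=0x12=18: acc |= 18<<0 -> acc=18 shift=7
  byte[6]=0xA3 cont=1 payload=0x23=35: acc |= 35<<7 -> acc=4498 shift=14
  byte[7]=0xF2 cont=1 payload=0x72=114: acc |= 114<<14 -> acc=1872274 shift=21
  byte[8]=0x13 cont=0 payload=0x13=19: acc |= 19<<21 -> acc=41718162 shift=28 [end]
Varint 3: bytes[5:9] = 92 A3 F2 13 -> value 41718162 (4 byte(s))
  byte[9]=0x1D cont=0 payload=0x1D=29: acc |= 29<<0 -> acc=29 shift=7 [end]
Varint 4: bytes[9:10] = 1D -> value 29 (1 byte(s))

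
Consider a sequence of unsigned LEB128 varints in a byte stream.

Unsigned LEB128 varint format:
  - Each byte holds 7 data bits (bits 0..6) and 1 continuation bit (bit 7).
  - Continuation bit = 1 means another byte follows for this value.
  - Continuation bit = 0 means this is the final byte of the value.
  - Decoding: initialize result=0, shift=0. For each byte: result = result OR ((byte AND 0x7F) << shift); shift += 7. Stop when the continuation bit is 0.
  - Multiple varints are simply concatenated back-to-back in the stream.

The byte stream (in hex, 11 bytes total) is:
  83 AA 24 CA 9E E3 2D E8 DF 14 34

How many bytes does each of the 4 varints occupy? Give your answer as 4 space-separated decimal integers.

  byte[0]=0x83 cont=1 payload=0x03=3: acc |= 3<<0 -> acc=3 shift=7
  byte[1]=0xAA cont=1 payload=0x2A=42: acc |= 42<<7 -> acc=5379 shift=14
  byte[2]=0x24 cont=0 payload=0x24=36: acc |= 36<<14 -> acc=595203 shift=21 [end]
Varint 1: bytes[0:3] = 83 AA 24 -> value 595203 (3 byte(s))
  byte[3]=0xCA cont=1 payload=0x4A=74: acc |= 74<<0 -> acc=74 shift=7
  byte[4]=0x9E cont=1 payload=0x1E=30: acc |= 30<<7 -> acc=3914 shift=14
  byte[5]=0xE3 cont=1 payload=0x63=99: acc |= 99<<14 -> acc=1625930 shift=21
  byte[6]=0x2D cont=0 payload=0x2D=45: acc |= 45<<21 -> acc=95997770 shift=28 [end]
Varint 2: bytes[3:7] = CA 9E E3 2D -> value 95997770 (4 byte(s))
  byte[7]=0xE8 cont=1 payload=0x68=104: acc |= 104<<0 -> acc=104 shift=7
  byte[8]=0xDF cont=1 payload=0x5F=95: acc |= 95<<7 -> acc=12264 shift=14
  byte[9]=0x14 cont=0 payload=0x14=20: acc |= 20<<14 -> acc=339944 shift=21 [end]
Varint 3: bytes[7:10] = E8 DF 14 -> value 339944 (3 byte(s))
  byte[10]=0x34 cont=0 payload=0x34=52: acc |= 52<<0 -> acc=52 shift=7 [end]
Varint 4: bytes[10:11] = 34 -> value 52 (1 byte(s))

Answer: 3 4 3 1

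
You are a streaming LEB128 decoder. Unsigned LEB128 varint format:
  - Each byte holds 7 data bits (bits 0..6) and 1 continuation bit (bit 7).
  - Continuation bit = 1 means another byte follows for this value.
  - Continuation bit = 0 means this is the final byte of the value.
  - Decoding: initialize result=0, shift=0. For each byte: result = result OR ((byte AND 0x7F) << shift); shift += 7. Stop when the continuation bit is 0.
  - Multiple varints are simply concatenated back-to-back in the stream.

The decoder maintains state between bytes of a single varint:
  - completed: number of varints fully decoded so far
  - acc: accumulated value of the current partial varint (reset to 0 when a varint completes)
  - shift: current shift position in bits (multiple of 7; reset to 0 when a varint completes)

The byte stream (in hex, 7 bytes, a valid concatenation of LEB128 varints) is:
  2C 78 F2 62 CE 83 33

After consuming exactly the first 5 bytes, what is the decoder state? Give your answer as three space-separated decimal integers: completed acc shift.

byte[0]=0x2C cont=0 payload=0x2C: varint #1 complete (value=44); reset -> completed=1 acc=0 shift=0
byte[1]=0x78 cont=0 payload=0x78: varint #2 complete (value=120); reset -> completed=2 acc=0 shift=0
byte[2]=0xF2 cont=1 payload=0x72: acc |= 114<<0 -> completed=2 acc=114 shift=7
byte[3]=0x62 cont=0 payload=0x62: varint #3 complete (value=12658); reset -> completed=3 acc=0 shift=0
byte[4]=0xCE cont=1 payload=0x4E: acc |= 78<<0 -> completed=3 acc=78 shift=7

Answer: 3 78 7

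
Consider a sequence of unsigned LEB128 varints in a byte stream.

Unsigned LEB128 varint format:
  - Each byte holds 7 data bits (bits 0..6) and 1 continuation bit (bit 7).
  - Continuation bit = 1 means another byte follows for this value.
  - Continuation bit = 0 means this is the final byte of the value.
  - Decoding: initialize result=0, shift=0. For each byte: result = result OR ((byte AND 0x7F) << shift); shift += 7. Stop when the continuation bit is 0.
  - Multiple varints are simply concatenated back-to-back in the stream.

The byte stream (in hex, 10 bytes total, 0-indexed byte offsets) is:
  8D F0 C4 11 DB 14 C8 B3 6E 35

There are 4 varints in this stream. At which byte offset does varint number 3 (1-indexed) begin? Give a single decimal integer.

Answer: 6

Derivation:
  byte[0]=0x8D cont=1 payload=0x0D=13: acc |= 13<<0 -> acc=13 shift=7
  byte[1]=0xF0 cont=1 payload=0x70=112: acc |= 112<<7 -> acc=14349 shift=14
  byte[2]=0xC4 cont=1 payload=0x44=68: acc |= 68<<14 -> acc=1128461 shift=21
  byte[3]=0x11 cont=0 payload=0x11=17: acc |= 17<<21 -> acc=36780045 shift=28 [end]
Varint 1: bytes[0:4] = 8D F0 C4 11 -> value 36780045 (4 byte(s))
  byte[4]=0xDB cont=1 payload=0x5B=91: acc |= 91<<0 -> acc=91 shift=7
  byte[5]=0x14 cont=0 payload=0x14=20: acc |= 20<<7 -> acc=2651 shift=14 [end]
Varint 2: bytes[4:6] = DB 14 -> value 2651 (2 byte(s))
  byte[6]=0xC8 cont=1 payload=0x48=72: acc |= 72<<0 -> acc=72 shift=7
  byte[7]=0xB3 cont=1 payload=0x33=51: acc |= 51<<7 -> acc=6600 shift=14
  byte[8]=0x6E cont=0 payload=0x6E=110: acc |= 110<<14 -> acc=1808840 shift=21 [end]
Varint 3: bytes[6:9] = C8 B3 6E -> value 1808840 (3 byte(s))
  byte[9]=0x35 cont=0 payload=0x35=53: acc |= 53<<0 -> acc=53 shift=7 [end]
Varint 4: bytes[9:10] = 35 -> value 53 (1 byte(s))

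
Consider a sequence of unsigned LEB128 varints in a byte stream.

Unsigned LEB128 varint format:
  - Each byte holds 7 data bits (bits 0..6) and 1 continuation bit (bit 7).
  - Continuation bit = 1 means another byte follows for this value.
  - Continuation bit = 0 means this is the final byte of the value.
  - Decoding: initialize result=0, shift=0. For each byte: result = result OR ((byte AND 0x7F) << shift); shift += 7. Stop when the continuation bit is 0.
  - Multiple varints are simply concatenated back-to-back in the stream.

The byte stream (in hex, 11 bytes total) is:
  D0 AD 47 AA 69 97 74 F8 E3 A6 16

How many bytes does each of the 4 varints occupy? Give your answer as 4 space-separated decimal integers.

  byte[0]=0xD0 cont=1 payload=0x50=80: acc |= 80<<0 -> acc=80 shift=7
  byte[1]=0xAD cont=1 payload=0x2D=45: acc |= 45<<7 -> acc=5840 shift=14
  byte[2]=0x47 cont=0 payload=0x47=71: acc |= 71<<14 -> acc=1169104 shift=21 [end]
Varint 1: bytes[0:3] = D0 AD 47 -> value 1169104 (3 byte(s))
  byte[3]=0xAA cont=1 payload=0x2A=42: acc |= 42<<0 -> acc=42 shift=7
  byte[4]=0x69 cont=0 payload=0x69=105: acc |= 105<<7 -> acc=13482 shift=14 [end]
Varint 2: bytes[3:5] = AA 69 -> value 13482 (2 byte(s))
  byte[5]=0x97 cont=1 payload=0x17=23: acc |= 23<<0 -> acc=23 shift=7
  byte[6]=0x74 cont=0 payload=0x74=116: acc |= 116<<7 -> acc=14871 shift=14 [end]
Varint 3: bytes[5:7] = 97 74 -> value 14871 (2 byte(s))
  byte[7]=0xF8 cont=1 payload=0x78=120: acc |= 120<<0 -> acc=120 shift=7
  byte[8]=0xE3 cont=1 payload=0x63=99: acc |= 99<<7 -> acc=12792 shift=14
  byte[9]=0xA6 cont=1 payload=0x26=38: acc |= 38<<14 -> acc=635384 shift=21
  byte[10]=0x16 cont=0 payload=0x16=22: acc |= 22<<21 -> acc=46772728 shift=28 [end]
Varint 4: bytes[7:11] = F8 E3 A6 16 -> value 46772728 (4 byte(s))

Answer: 3 2 2 4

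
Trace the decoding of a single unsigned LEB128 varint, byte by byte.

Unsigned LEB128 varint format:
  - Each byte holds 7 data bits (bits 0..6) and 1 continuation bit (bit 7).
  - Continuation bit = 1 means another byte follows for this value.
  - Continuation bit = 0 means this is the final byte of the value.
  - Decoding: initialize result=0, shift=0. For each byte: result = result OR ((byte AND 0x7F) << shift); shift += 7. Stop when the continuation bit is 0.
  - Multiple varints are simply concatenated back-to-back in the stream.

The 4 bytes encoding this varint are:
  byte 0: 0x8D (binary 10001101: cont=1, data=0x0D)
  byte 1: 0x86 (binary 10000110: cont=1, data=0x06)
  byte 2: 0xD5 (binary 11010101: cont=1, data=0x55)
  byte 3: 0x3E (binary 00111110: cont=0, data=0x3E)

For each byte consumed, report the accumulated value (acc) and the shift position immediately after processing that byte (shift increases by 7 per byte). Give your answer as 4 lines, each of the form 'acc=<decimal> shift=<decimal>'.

byte 0=0x8D: payload=0x0D=13, contrib = 13<<0 = 13; acc -> 13, shift -> 7
byte 1=0x86: payload=0x06=6, contrib = 6<<7 = 768; acc -> 781, shift -> 14
byte 2=0xD5: payload=0x55=85, contrib = 85<<14 = 1392640; acc -> 1393421, shift -> 21
byte 3=0x3E: payload=0x3E=62, contrib = 62<<21 = 130023424; acc -> 131416845, shift -> 28

Answer: acc=13 shift=7
acc=781 shift=14
acc=1393421 shift=21
acc=131416845 shift=28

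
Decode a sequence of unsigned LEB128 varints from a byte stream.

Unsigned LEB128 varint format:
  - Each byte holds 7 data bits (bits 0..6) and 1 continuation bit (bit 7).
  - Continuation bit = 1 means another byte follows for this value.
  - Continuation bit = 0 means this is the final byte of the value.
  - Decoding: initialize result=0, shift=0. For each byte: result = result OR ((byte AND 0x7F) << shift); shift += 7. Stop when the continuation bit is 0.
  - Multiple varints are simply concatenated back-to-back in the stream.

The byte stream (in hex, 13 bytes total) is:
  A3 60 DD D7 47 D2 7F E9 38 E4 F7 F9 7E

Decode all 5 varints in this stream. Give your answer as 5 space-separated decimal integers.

  byte[0]=0xA3 cont=1 payload=0x23=35: acc |= 35<<0 -> acc=35 shift=7
  byte[1]=0x60 cont=0 payload=0x60=96: acc |= 96<<7 -> acc=12323 shift=14 [end]
Varint 1: bytes[0:2] = A3 60 -> value 12323 (2 byte(s))
  byte[2]=0xDD cont=1 payload=0x5D=93: acc |= 93<<0 -> acc=93 shift=7
  byte[3]=0xD7 cont=1 payload=0x57=87: acc |= 87<<7 -> acc=11229 shift=14
  byte[4]=0x47 cont=0 payload=0x47=71: acc |= 71<<14 -> acc=1174493 shift=21 [end]
Varint 2: bytes[2:5] = DD D7 47 -> value 1174493 (3 byte(s))
  byte[5]=0xD2 cont=1 payload=0x52=82: acc |= 82<<0 -> acc=82 shift=7
  byte[6]=0x7F cont=0 payload=0x7F=127: acc |= 127<<7 -> acc=16338 shift=14 [end]
Varint 3: bytes[5:7] = D2 7F -> value 16338 (2 byte(s))
  byte[7]=0xE9 cont=1 payload=0x69=105: acc |= 105<<0 -> acc=105 shift=7
  byte[8]=0x38 cont=0 payload=0x38=56: acc |= 56<<7 -> acc=7273 shift=14 [end]
Varint 4: bytes[7:9] = E9 38 -> value 7273 (2 byte(s))
  byte[9]=0xE4 cont=1 payload=0x64=100: acc |= 100<<0 -> acc=100 shift=7
  byte[10]=0xF7 cont=1 payload=0x77=119: acc |= 119<<7 -> acc=15332 shift=14
  byte[11]=0xF9 cont=1 payload=0x79=121: acc |= 121<<14 -> acc=1997796 shift=21
  byte[12]=0x7E cont=0 payload=0x7E=126: acc |= 126<<21 -> acc=266238948 shift=28 [end]
Varint 5: bytes[9:13] = E4 F7 F9 7E -> value 266238948 (4 byte(s))

Answer: 12323 1174493 16338 7273 266238948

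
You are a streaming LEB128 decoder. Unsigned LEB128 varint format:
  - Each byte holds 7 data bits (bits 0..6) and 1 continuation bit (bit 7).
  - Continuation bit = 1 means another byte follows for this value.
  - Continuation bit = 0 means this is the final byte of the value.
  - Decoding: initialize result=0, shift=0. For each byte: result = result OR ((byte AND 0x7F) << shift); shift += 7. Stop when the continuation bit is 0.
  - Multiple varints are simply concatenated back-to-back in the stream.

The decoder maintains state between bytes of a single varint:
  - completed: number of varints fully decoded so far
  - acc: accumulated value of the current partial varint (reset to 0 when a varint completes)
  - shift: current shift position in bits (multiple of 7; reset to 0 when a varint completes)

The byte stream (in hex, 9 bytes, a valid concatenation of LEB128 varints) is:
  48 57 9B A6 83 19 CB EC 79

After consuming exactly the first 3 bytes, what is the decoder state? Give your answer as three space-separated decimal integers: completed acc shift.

byte[0]=0x48 cont=0 payload=0x48: varint #1 complete (value=72); reset -> completed=1 acc=0 shift=0
byte[1]=0x57 cont=0 payload=0x57: varint #2 complete (value=87); reset -> completed=2 acc=0 shift=0
byte[2]=0x9B cont=1 payload=0x1B: acc |= 27<<0 -> completed=2 acc=27 shift=7

Answer: 2 27 7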